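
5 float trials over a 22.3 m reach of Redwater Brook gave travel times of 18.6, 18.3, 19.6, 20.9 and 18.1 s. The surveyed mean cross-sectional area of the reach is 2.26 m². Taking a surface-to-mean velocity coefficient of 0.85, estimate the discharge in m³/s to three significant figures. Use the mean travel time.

2.24 m³/s

t̄ = (18.6 + 18.3 + 19.6 + 20.9 + 18.1) / 5 = 19.1 s
v_surface = L / t̄ = 22.3 / 19.1 = 1.168 m/s
v_mean = 0.85 × 1.168 = 0.9924 m/s
Q = A × v_mean = 2.26 × 0.9924 = 2.243 m³/s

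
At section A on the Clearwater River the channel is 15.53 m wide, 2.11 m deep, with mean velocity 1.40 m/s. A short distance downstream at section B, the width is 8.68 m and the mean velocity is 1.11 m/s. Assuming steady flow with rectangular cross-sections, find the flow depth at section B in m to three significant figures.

Q = A₁V₁ = (15.53×2.11) × 1.40 = 45.88 m³/s
d₂ = Q/(b₂ V₂) = 45.88/(8.68×1.11) = 4.761 m

4.76 m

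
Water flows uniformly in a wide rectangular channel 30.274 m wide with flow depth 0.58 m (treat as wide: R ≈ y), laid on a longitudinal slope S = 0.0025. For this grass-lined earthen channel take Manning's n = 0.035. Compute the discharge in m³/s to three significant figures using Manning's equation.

A = b·y = 30.274 × 0.58 = 17.56 m²
Wide channel: R ≈ y = 0.58 m
Q = (1/n)·A·R^(2/3)·S^(1/2) = (1/0.035) × 17.56 × 0.5800^(2/3) × 0.0025^(1/2) = 17.45 m³/s

17.4 m³/s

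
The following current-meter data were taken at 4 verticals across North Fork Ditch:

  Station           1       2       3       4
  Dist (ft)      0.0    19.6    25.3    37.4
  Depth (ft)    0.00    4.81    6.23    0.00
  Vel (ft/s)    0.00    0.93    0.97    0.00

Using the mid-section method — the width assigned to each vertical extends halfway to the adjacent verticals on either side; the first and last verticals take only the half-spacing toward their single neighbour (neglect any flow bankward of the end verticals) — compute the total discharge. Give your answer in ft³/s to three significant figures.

w_2 = (25.3 − 0.0)/2 = 12.65 ft; q_2 = 0.93 × 4.81 × 12.65 = 56.59 ft³/s
w_3 = (37.4 − 19.6)/2 = 8.9 ft; q_3 = 0.97 × 6.23 × 8.9 = 53.78 ft³/s
Stations 1, 4 contribute zero (depth or velocity is 0).
Q = Σ qᵢ = 110.4 ft³/s

110 ft³/s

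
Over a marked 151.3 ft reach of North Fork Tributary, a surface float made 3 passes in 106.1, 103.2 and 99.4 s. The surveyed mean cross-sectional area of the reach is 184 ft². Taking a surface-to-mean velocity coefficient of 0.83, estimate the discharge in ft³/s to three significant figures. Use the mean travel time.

t̄ = (106.1 + 103.2 + 99.4) / 3 = 102.9 s
v_surface = L / t̄ = 151.3 / 102.9 = 1.470 ft/s
v_mean = 0.83 × 1.470 = 1.220 ft/s
Q = A × v_mean = 184 × 1.220 = 224.6 ft³/s

225 ft³/s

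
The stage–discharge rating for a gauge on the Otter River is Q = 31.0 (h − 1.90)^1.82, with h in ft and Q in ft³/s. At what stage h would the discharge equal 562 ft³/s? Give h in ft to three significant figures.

h − h₀ = (Q/C)^(1/b) = (562/31.0)^(1/1.82) = 4.914 ft
h = 1.90 + 4.914 = 6.814 ft

6.81 ft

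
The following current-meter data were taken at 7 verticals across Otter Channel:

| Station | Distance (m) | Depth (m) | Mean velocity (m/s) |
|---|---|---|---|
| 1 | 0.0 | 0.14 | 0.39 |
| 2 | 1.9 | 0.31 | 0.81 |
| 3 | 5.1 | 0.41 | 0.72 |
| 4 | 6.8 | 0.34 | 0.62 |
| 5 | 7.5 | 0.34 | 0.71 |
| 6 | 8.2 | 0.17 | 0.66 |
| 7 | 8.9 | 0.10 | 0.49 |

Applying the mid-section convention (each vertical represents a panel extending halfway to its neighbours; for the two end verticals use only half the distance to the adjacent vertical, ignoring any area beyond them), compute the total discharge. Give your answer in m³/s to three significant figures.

w_1 = (1.9 − 0.0)/2 = 0.95 m; q_1 = 0.39 × 0.14 × 0.95 = 0.05187 m³/s
w_2 = (5.1 − 0.0)/2 = 2.55 m; q_2 = 0.81 × 0.31 × 2.55 = 0.6403 m³/s
w_3 = (6.8 − 1.9)/2 = 2.45 m; q_3 = 0.72 × 0.41 × 2.45 = 0.7232 m³/s
w_4 = (7.5 − 5.1)/2 = 1.2 m; q_4 = 0.62 × 0.34 × 1.2 = 0.2530 m³/s
w_5 = (8.2 − 6.8)/2 = 0.7 m; q_5 = 0.71 × 0.34 × 0.7 = 0.1690 m³/s
w_6 = (8.9 − 7.5)/2 = 0.7 m; q_6 = 0.66 × 0.17 × 0.7 = 0.07854 m³/s
w_7 = (8.9 − 8.2)/2 = 0.35 m; q_7 = 0.49 × 0.10 × 0.35 = 0.01715 m³/s
Q = Σ qᵢ = 1.933 m³/s

1.93 m³/s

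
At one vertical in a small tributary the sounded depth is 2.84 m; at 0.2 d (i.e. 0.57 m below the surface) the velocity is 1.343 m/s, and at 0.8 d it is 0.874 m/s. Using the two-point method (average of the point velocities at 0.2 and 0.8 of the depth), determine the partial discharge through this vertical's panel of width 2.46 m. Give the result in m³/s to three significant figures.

7.74 m³/s

v̄ = (1.343 + 0.874) / 2 = 1.109 m/s
q = v̄ × d × w = 1.109 × 2.84 × 2.46 = 7.744 m³/s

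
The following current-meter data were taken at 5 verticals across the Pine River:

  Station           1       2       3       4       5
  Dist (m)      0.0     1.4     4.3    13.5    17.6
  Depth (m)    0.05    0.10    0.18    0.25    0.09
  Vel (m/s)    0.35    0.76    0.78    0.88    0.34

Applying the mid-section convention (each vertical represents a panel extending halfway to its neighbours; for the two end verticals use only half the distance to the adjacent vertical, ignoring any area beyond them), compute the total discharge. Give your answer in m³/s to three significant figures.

w_1 = (1.4 − 0.0)/2 = 0.7 m; q_1 = 0.35 × 0.05 × 0.7 = 0.01225 m³/s
w_2 = (4.3 − 0.0)/2 = 2.15 m; q_2 = 0.76 × 0.10 × 2.15 = 0.1634 m³/s
w_3 = (13.5 − 1.4)/2 = 6.05 m; q_3 = 0.78 × 0.18 × 6.05 = 0.8494 m³/s
w_4 = (17.6 − 4.3)/2 = 6.65 m; q_4 = 0.88 × 0.25 × 6.65 = 1.463 m³/s
w_5 = (17.6 − 13.5)/2 = 2.05 m; q_5 = 0.34 × 0.09 × 2.05 = 0.06273 m³/s
Q = Σ qᵢ = 2.551 m³/s

2.55 m³/s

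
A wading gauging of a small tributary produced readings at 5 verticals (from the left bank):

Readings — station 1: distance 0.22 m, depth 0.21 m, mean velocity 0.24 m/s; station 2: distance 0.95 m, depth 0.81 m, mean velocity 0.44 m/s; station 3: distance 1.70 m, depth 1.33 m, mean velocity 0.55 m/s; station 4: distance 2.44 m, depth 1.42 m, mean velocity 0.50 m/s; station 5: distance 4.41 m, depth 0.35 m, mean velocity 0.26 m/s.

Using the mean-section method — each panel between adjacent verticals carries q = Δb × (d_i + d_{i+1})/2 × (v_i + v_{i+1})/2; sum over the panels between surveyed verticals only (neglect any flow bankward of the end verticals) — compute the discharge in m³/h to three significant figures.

Panel 1-2: Δb = 0.73 m, d̄ = (0.21+0.81)/2 = 0.51, v̄ = (0.24+0.44)/2 = 0.34 → q = 0.73×0.51×0.34 = 0.1266 m³/s
Panel 2-3: Δb = 0.75 m, d̄ = (0.81+1.33)/2 = 1.07, v̄ = (0.44+0.55)/2 = 0.495 → q = 0.75×1.07×0.495 = 0.3972 m³/s
Panel 3-4: Δb = 0.74 m, d̄ = (1.33+1.42)/2 = 1.375, v̄ = (0.55+0.50)/2 = 0.525 → q = 0.74×1.375×0.525 = 0.5342 m³/s
Panel 4-5: Δb = 1.97 m, d̄ = (1.42+0.35)/2 = 0.885, v̄ = (0.50+0.26)/2 = 0.38 → q = 1.97×0.885×0.38 = 0.6625 m³/s
Q = Σ q = 1.721 m³/s
= 1.721 × 3600 = 6194 m³/h

6190 m³/h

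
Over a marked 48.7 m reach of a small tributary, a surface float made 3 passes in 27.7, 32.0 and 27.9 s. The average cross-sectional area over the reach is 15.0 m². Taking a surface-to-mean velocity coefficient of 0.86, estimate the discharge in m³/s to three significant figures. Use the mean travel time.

21.5 m³/s

t̄ = (27.7 + 32.0 + 27.9) / 3 = 29.2 s
v_surface = L / t̄ = 48.7 / 29.2 = 1.668 m/s
v_mean = 0.86 × 1.668 = 1.434 m/s
Q = A × v_mean = 15.0 × 1.434 = 21.51 m³/s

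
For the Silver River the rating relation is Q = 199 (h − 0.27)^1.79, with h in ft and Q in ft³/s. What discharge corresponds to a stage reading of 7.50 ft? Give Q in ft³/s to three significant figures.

6870 ft³/s

Q = 199 × (7.50 − 0.27)^1.79 = 199 × 7.23^1.79 = 6866 ft³/s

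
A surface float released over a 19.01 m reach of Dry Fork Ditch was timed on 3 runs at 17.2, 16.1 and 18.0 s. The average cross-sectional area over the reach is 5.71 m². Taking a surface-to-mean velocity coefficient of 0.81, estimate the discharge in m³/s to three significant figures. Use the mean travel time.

5.14 m³/s

t̄ = (17.2 + 16.1 + 18.0) / 3 = 17.1 s
v_surface = L / t̄ = 19.01 / 17.1 = 1.112 m/s
v_mean = 0.81 × 1.112 = 0.9005 m/s
Q = A × v_mean = 5.71 × 0.9005 = 5.142 m³/s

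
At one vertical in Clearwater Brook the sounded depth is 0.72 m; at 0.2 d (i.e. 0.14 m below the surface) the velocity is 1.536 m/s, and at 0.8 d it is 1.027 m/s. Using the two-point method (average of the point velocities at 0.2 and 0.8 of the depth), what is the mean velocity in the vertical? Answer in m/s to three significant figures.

1.28 m/s

v̄ = (1.536 + 1.027) / 2 = 1.282 m/s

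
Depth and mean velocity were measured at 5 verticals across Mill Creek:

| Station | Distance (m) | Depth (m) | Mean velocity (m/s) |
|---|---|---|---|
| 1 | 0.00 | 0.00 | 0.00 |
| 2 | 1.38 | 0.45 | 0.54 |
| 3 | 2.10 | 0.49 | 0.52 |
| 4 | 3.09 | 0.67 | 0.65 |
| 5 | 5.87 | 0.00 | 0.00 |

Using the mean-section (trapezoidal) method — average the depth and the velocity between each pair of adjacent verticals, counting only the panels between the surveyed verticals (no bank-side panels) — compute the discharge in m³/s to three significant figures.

0.902 m³/s

Panel 1-2: Δb = 1.38 m, d̄ = (0.00+0.45)/2 = 0.225, v̄ = (0.00+0.54)/2 = 0.27 → q = 1.38×0.225×0.27 = 0.08384 m³/s
Panel 2-3: Δb = 0.72 m, d̄ = (0.45+0.49)/2 = 0.47, v̄ = (0.54+0.52)/2 = 0.53 → q = 0.72×0.47×0.53 = 0.1794 m³/s
Panel 3-4: Δb = 0.99 m, d̄ = (0.49+0.67)/2 = 0.58, v̄ = (0.52+0.65)/2 = 0.585 → q = 0.99×0.58×0.585 = 0.3359 m³/s
Panel 4-5: Δb = 2.78 m, d̄ = (0.67+0.00)/2 = 0.335, v̄ = (0.65+0.00)/2 = 0.325 → q = 2.78×0.335×0.325 = 0.3027 m³/s
Q = Σ q = 0.9018 m³/s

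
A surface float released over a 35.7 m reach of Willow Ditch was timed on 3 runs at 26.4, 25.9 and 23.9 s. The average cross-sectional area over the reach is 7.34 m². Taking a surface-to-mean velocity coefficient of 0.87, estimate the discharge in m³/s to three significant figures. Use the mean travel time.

8.98 m³/s

t̄ = (26.4 + 25.9 + 23.9) / 3 = 25.4 s
v_surface = L / t̄ = 35.7 / 25.4 = 1.406 m/s
v_mean = 0.87 × 1.406 = 1.223 m/s
Q = A × v_mean = 7.34 × 1.223 = 8.975 m³/s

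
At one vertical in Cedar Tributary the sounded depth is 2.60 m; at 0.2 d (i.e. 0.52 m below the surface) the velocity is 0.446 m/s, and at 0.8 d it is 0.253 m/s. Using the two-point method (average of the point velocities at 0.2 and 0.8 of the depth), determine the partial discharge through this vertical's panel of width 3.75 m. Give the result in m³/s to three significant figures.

3.41 m³/s

v̄ = (0.446 + 0.253) / 2 = 0.3495 m/s
q = v̄ × d × w = 0.3495 × 2.60 × 3.75 = 3.408 m³/s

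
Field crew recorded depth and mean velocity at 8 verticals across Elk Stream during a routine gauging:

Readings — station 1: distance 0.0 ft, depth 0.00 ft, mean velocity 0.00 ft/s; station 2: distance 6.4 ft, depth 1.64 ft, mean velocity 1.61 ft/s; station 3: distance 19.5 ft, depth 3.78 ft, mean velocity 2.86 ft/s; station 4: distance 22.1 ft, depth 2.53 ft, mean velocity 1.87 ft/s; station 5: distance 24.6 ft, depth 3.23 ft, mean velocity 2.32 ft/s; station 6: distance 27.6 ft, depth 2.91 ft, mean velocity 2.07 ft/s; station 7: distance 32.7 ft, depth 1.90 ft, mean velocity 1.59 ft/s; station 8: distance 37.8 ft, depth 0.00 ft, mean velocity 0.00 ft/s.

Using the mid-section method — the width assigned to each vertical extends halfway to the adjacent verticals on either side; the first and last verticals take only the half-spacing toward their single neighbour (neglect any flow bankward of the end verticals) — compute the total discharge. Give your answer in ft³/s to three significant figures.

183 ft³/s

w_2 = (19.5 − 0.0)/2 = 9.75 ft; q_2 = 1.61 × 1.64 × 9.75 = 25.74 ft³/s
w_3 = (22.1 − 6.4)/2 = 7.85 ft; q_3 = 2.86 × 3.78 × 7.85 = 84.86 ft³/s
w_4 = (24.6 − 19.5)/2 = 2.55 ft; q_4 = 1.87 × 2.53 × 2.55 = 12.06 ft³/s
w_5 = (27.6 − 22.1)/2 = 2.75 ft; q_5 = 2.32 × 3.23 × 2.75 = 20.61 ft³/s
w_6 = (32.7 − 24.6)/2 = 4.05 ft; q_6 = 2.07 × 2.91 × 4.05 = 24.40 ft³/s
w_7 = (37.8 − 27.6)/2 = 5.1 ft; q_7 = 1.59 × 1.90 × 5.1 = 15.41 ft³/s
Stations 1, 8 contribute zero (depth or velocity is 0).
Q = Σ qᵢ = 183.1 ft³/s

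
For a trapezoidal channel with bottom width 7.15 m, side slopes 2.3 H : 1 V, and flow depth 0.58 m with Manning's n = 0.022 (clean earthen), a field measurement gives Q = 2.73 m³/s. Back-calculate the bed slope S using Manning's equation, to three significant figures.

A = (b + z·y)·y = (7.15 + 2.3×0.58)×0.58 = 4.921 m²
P = b + 2y√(1+z²) = 7.15 + 2×0.58×√(1+2.3²) = 10.06 m
R = A/P = 4.921/10.06 = 0.4892 m
S = (Q·n / (1·A·R^(2/3)))² = (2.73×0.022 / (1×4.921×0.6208))² = 0.0003865

0.000387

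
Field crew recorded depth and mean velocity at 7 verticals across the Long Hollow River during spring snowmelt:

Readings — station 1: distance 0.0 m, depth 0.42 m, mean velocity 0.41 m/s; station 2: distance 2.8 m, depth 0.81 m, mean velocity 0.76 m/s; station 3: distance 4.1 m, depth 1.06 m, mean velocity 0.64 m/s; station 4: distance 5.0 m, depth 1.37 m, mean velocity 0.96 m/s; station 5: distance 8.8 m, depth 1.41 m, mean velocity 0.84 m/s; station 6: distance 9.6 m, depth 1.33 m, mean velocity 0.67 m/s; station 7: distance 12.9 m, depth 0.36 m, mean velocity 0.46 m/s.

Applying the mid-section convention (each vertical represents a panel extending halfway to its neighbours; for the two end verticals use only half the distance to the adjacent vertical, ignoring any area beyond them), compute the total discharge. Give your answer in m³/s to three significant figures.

10.2 m³/s

w_1 = (2.8 − 0.0)/2 = 1.4 m; q_1 = 0.41 × 0.42 × 1.4 = 0.2411 m³/s
w_2 = (4.1 − 0.0)/2 = 2.05 m; q_2 = 0.76 × 0.81 × 2.05 = 1.262 m³/s
w_3 = (5.0 − 2.8)/2 = 1.1 m; q_3 = 0.64 × 1.06 × 1.1 = 0.7462 m³/s
w_4 = (8.8 − 4.1)/2 = 2.35 m; q_4 = 0.96 × 1.37 × 2.35 = 3.091 m³/s
w_5 = (9.6 − 5.0)/2 = 2.3 m; q_5 = 0.84 × 1.41 × 2.3 = 2.724 m³/s
w_6 = (12.9 − 8.8)/2 = 2.05 m; q_6 = 0.67 × 1.33 × 2.05 = 1.827 m³/s
w_7 = (12.9 − 9.6)/2 = 1.65 m; q_7 = 0.46 × 0.36 × 1.65 = 0.2732 m³/s
Q = Σ qᵢ = 10.16 m³/s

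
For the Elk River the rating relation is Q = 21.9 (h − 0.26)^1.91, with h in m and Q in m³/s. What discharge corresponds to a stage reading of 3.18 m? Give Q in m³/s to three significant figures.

Q = 21.9 × (3.18 − 0.26)^1.91 = 21.9 × 2.92^1.91 = 169.6 m³/s

170 m³/s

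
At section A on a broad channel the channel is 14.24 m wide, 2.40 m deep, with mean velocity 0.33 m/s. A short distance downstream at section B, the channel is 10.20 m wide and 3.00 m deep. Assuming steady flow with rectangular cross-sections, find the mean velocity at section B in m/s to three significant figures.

Q = A₁V₁ = (14.24×2.40) × 0.33 = 11.28 m³/s
A₂ = 10.20 × 3.00 = 30.60 m²
V₂ = Q/A₂ = 11.28/30.60 = 0.3686 m/s

0.369 m/s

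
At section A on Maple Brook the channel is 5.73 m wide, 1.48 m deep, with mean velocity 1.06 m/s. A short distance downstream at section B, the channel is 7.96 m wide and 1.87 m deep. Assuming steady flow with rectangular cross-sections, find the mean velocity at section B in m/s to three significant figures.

0.604 m/s

Q = A₁V₁ = (5.73×1.48) × 1.06 = 8.989 m³/s
A₂ = 7.96 × 1.87 = 14.89 m²
V₂ = Q/A₂ = 8.989/14.89 = 0.6039 m/s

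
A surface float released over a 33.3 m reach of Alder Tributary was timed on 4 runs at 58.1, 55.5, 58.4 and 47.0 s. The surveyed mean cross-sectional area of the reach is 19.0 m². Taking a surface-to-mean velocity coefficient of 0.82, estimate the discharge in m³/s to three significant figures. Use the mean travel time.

t̄ = (58.1 + 55.5 + 58.4 + 47.0) / 4 = 54.75 s
v_surface = L / t̄ = 33.3 / 54.75 = 0.6082 m/s
v_mean = 0.82 × 0.6082 = 0.4987 m/s
Q = A × v_mean = 19.0 × 0.4987 = 9.476 m³/s

9.48 m³/s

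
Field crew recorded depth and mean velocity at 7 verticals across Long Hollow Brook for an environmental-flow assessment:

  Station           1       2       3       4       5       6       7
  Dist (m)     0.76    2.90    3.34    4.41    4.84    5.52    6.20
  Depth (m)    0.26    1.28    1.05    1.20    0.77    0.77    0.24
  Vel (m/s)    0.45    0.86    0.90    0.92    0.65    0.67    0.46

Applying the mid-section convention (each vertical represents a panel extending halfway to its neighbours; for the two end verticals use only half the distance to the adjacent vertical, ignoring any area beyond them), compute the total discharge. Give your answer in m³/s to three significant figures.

3.75 m³/s

w_1 = (2.90 − 0.76)/2 = 1.07 m; q_1 = 0.45 × 0.26 × 1.07 = 0.1252 m³/s
w_2 = (3.34 − 0.76)/2 = 1.29 m; q_2 = 0.86 × 1.28 × 1.29 = 1.420 m³/s
w_3 = (4.41 − 2.90)/2 = 0.755 m; q_3 = 0.90 × 1.05 × 0.755 = 0.7135 m³/s
w_4 = (4.84 − 3.34)/2 = 0.75 m; q_4 = 0.92 × 1.20 × 0.75 = 0.8280 m³/s
w_5 = (5.52 − 4.41)/2 = 0.555 m; q_5 = 0.65 × 0.77 × 0.555 = 0.2778 m³/s
w_6 = (6.20 − 4.84)/2 = 0.68 m; q_6 = 0.67 × 0.77 × 0.68 = 0.3508 m³/s
w_7 = (6.20 − 5.52)/2 = 0.34 m; q_7 = 0.46 × 0.24 × 0.34 = 0.03754 m³/s
Q = Σ qᵢ = 3.753 m³/s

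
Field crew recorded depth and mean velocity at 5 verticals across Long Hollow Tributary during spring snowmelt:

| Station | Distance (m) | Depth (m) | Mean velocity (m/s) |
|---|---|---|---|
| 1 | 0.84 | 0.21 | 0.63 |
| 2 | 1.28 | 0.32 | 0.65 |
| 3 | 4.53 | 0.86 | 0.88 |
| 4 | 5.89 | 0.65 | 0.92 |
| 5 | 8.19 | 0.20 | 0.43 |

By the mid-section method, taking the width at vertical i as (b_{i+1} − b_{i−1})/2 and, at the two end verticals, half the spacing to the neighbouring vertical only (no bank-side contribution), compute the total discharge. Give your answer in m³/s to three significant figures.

3.35 m³/s

w_1 = (1.28 − 0.84)/2 = 0.22 m; q_1 = 0.63 × 0.21 × 0.22 = 0.02911 m³/s
w_2 = (4.53 − 0.84)/2 = 1.845 m; q_2 = 0.65 × 0.32 × 1.845 = 0.3838 m³/s
w_3 = (5.89 − 1.28)/2 = 2.305 m; q_3 = 0.88 × 0.86 × 2.305 = 1.744 m³/s
w_4 = (8.19 − 4.53)/2 = 1.83 m; q_4 = 0.92 × 0.65 × 1.83 = 1.094 m³/s
w_5 = (8.19 − 5.89)/2 = 1.15 m; q_5 = 0.43 × 0.20 × 1.15 = 0.09890 m³/s
Q = Σ qᵢ = 3.351 m³/s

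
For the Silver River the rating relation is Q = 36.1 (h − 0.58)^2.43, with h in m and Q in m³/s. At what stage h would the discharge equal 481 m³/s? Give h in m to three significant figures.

3.48 m

h − h₀ = (Q/C)^(1/b) = (481/36.1)^(1/2.43) = 2.903 m
h = 0.58 + 2.903 = 3.483 m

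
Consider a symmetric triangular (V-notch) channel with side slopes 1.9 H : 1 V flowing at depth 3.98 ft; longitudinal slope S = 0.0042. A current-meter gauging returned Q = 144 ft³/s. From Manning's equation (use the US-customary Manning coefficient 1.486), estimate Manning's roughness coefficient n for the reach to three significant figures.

A = z·y² = 1.9×3.98² = 30.10 ft²
P = 2y√(1+z²) = 2×3.98×√(1+1.9²) = 17.09 ft
R = A/P = 30.10/17.09 = 1.761 ft
n = (1.486/Q)·A·R^(2/3)·S^(1/2) = (1.486/144) × 30.10 × 1.458 × 0.06481 = 0.02935

0.0294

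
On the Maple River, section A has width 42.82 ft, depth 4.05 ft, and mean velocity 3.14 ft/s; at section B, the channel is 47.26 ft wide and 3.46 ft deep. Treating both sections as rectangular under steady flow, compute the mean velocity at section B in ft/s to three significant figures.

3.33 ft/s

Q = A₁V₁ = (42.82×4.05) × 3.14 = 544.5 ft³/s
A₂ = 47.26 × 3.46 = 163.5 ft²
V₂ = Q/A₂ = 544.5/163.5 = 3.330 ft/s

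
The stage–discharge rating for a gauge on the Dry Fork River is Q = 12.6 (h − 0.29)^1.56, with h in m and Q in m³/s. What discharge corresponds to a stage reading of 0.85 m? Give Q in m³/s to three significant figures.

Q = 12.6 × (0.85 − 0.29)^1.56 = 12.6 × 0.56^1.56 = 5.100 m³/s

5.10 m³/s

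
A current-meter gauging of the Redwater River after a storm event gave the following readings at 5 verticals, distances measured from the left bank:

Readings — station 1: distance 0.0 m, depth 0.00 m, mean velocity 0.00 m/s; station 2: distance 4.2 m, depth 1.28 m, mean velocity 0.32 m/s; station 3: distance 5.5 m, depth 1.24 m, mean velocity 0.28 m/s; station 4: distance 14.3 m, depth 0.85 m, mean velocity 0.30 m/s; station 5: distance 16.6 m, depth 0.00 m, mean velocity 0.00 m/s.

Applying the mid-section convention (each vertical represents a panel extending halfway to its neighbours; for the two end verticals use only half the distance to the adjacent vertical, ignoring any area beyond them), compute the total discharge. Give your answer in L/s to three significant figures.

4300 L/s

w_2 = (5.5 − 0.0)/2 = 2.75 m; q_2 = 0.32 × 1.28 × 2.75 = 1.126 m³/s
w_3 = (14.3 − 4.2)/2 = 5.05 m; q_3 = 0.28 × 1.24 × 5.05 = 1.753 m³/s
w_4 = (16.6 − 5.5)/2 = 5.55 m; q_4 = 0.30 × 0.85 × 5.55 = 1.415 m³/s
Stations 1, 5 contribute zero (depth or velocity is 0).
Q = Σ qᵢ = 4.295 m³/s
= 4.295 × 1000 = 4295 L/s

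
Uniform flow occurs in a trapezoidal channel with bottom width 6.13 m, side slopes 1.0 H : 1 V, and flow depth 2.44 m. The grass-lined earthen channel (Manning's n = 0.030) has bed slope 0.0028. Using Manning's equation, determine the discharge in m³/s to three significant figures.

50.6 m³/s

A = (b + z·y)·y = (6.13 + 1.0×2.44)×2.44 = 20.91 m²
P = b + 2y√(1+z²) = 6.13 + 2×2.44×√(1+1.0²) = 13.03 m
R = A/P = 20.91/13.03 = 1.605 m
Q = (1/n)·A·R^(2/3)·S^(1/2) = (1/0.030) × 20.91 × 1.605^(2/3) × 0.0028^(1/2) = 50.55 m³/s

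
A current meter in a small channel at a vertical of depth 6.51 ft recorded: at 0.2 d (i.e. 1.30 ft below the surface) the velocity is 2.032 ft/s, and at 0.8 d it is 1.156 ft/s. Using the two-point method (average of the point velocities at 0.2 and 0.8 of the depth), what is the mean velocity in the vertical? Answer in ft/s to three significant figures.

1.59 ft/s

v̄ = (2.032 + 1.156) / 2 = 1.594 ft/s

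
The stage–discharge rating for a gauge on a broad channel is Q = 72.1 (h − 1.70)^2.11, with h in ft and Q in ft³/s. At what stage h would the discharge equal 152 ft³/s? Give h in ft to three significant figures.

h − h₀ = (Q/C)^(1/b) = (152/72.1)^(1/2.11) = 1.424 ft
h = 1.70 + 1.424 = 3.124 ft

3.12 ft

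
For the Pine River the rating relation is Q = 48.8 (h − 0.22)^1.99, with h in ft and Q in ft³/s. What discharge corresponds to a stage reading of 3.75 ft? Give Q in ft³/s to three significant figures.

600 ft³/s

Q = 48.8 × (3.75 − 0.22)^1.99 = 48.8 × 3.53^1.99 = 600.5 ft³/s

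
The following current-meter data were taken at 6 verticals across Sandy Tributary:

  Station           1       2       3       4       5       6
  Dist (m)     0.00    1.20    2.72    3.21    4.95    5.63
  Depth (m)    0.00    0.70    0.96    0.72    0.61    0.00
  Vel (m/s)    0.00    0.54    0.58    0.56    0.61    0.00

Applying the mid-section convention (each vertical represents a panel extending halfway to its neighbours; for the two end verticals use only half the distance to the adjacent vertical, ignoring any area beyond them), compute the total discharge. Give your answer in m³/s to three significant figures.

w_2 = (2.72 − 0.00)/2 = 1.36 m; q_2 = 0.54 × 0.70 × 1.36 = 0.5141 m³/s
w_3 = (3.21 − 1.20)/2 = 1.005 m; q_3 = 0.58 × 0.96 × 1.005 = 0.5596 m³/s
w_4 = (4.95 − 2.72)/2 = 1.115 m; q_4 = 0.56 × 0.72 × 1.115 = 0.4496 m³/s
w_5 = (5.63 − 3.21)/2 = 1.21 m; q_5 = 0.61 × 0.61 × 1.21 = 0.4502 m³/s
Stations 1, 6 contribute zero (depth or velocity is 0).
Q = Σ qᵢ = 1.973 m³/s

1.97 m³/s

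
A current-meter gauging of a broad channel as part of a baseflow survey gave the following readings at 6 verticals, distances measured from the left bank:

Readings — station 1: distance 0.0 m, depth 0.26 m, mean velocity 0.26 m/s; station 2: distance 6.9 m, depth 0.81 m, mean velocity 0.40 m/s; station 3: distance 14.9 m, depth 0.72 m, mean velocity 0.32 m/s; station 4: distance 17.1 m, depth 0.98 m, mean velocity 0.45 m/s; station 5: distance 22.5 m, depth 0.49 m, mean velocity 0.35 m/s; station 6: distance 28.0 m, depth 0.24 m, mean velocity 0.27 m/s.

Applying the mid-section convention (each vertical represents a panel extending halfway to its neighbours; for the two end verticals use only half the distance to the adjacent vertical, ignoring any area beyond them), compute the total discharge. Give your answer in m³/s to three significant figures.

6.61 m³/s

w_1 = (6.9 − 0.0)/2 = 3.45 m; q_1 = 0.26 × 0.26 × 3.45 = 0.2332 m³/s
w_2 = (14.9 − 0.0)/2 = 7.45 m; q_2 = 0.40 × 0.81 × 7.45 = 2.414 m³/s
w_3 = (17.1 − 6.9)/2 = 5.1 m; q_3 = 0.32 × 0.72 × 5.1 = 1.175 m³/s
w_4 = (22.5 − 14.9)/2 = 3.8 m; q_4 = 0.45 × 0.98 × 3.8 = 1.676 m³/s
w_5 = (28.0 − 17.1)/2 = 5.45 m; q_5 = 0.35 × 0.49 × 5.45 = 0.9347 m³/s
w_6 = (28.0 − 22.5)/2 = 2.75 m; q_6 = 0.27 × 0.24 × 2.75 = 0.1782 m³/s
Q = Σ qᵢ = 6.611 m³/s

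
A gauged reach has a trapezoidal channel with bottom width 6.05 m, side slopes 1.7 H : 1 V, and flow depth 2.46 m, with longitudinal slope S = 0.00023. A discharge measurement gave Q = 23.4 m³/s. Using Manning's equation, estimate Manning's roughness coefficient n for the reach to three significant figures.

A = (b + z·y)·y = (6.05 + 1.7×2.46)×2.46 = 25.17 m²
P = b + 2y√(1+z²) = 6.05 + 2×2.46×√(1+1.7²) = 15.75 m
R = A/P = 25.17/15.75 = 1.598 m
n = (1/Q)·A·R^(2/3)·S^(1/2) = (1/23.4) × 25.17 × 1.367 × 0.01517 = 0.02230

0.0223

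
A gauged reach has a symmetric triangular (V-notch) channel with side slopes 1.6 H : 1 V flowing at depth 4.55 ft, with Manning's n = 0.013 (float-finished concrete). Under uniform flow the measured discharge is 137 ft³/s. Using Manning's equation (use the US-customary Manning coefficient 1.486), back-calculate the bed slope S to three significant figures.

0.000545

A = z·y² = 1.6×4.55² = 33.12 ft²
P = 2y√(1+z²) = 2×4.55×√(1+1.6²) = 17.17 ft
R = A/P = 33.12/17.17 = 1.929 ft
S = (Q·n / (1.486·A·R^(2/3)))² = (137×0.013 / (1.486×33.12×1.550))² = 0.0005451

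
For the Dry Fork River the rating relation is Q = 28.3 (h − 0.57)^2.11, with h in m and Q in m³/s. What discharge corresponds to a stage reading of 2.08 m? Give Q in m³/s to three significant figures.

Q = 28.3 × (2.08 − 0.57)^2.11 = 28.3 × 1.51^2.11 = 67.52 m³/s

67.5 m³/s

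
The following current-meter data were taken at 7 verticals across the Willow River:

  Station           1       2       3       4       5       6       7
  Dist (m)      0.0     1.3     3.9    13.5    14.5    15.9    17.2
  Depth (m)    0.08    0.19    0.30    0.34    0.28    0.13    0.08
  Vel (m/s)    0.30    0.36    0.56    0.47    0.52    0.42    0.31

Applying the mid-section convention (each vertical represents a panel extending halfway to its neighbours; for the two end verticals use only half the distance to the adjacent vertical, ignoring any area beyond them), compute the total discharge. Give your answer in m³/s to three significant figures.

2.29 m³/s

w_1 = (1.3 − 0.0)/2 = 0.65 m; q_1 = 0.30 × 0.08 × 0.65 = 0.01560 m³/s
w_2 = (3.9 − 0.0)/2 = 1.95 m; q_2 = 0.36 × 0.19 × 1.95 = 0.1334 m³/s
w_3 = (13.5 − 1.3)/2 = 6.1 m; q_3 = 0.56 × 0.30 × 6.1 = 1.025 m³/s
w_4 = (14.5 − 3.9)/2 = 5.3 m; q_4 = 0.47 × 0.34 × 5.3 = 0.8469 m³/s
w_5 = (15.9 − 13.5)/2 = 1.2 m; q_5 = 0.52 × 0.28 × 1.2 = 0.1747 m³/s
w_6 = (17.2 − 14.5)/2 = 1.35 m; q_6 = 0.42 × 0.13 × 1.35 = 0.07371 m³/s
w_7 = (17.2 − 15.9)/2 = 0.65 m; q_7 = 0.31 × 0.08 × 0.65 = 0.01612 m³/s
Q = Σ qᵢ = 2.285 m³/s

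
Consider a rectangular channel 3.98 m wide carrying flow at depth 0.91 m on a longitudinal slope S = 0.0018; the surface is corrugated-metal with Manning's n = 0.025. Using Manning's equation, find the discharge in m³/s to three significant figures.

4.49 m³/s

A = b·y = 3.98 × 0.91 = 3.622 m²
P = b + 2y = 3.98 + 2×0.91 = 5.800 m
R = A/P = 3.622/5.800 = 0.6244 m
Q = (1/n)·A·R^(2/3)·S^(1/2) = (1/0.025) × 3.622 × 0.6244^(2/3) × 0.0018^(1/2) = 4.490 m³/s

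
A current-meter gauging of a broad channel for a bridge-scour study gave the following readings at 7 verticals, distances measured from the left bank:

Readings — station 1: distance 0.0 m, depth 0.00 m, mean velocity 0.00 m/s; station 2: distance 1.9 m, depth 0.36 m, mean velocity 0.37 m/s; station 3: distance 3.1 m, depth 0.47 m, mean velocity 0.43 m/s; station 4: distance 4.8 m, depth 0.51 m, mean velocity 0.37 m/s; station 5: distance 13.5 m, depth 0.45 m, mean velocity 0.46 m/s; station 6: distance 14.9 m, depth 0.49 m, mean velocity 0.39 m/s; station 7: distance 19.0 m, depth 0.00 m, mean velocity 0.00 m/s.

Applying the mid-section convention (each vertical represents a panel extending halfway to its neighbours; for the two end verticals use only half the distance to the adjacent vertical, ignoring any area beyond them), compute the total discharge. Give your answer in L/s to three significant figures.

3050 L/s

w_2 = (3.1 − 0.0)/2 = 1.55 m; q_2 = 0.37 × 0.36 × 1.55 = 0.2065 m³/s
w_3 = (4.8 − 1.9)/2 = 1.45 m; q_3 = 0.43 × 0.47 × 1.45 = 0.2930 m³/s
w_4 = (13.5 − 3.1)/2 = 5.2 m; q_4 = 0.37 × 0.51 × 5.2 = 0.9812 m³/s
w_5 = (14.9 − 4.8)/2 = 5.05 m; q_5 = 0.46 × 0.45 × 5.05 = 1.045 m³/s
w_6 = (19.0 − 13.5)/2 = 2.75 m; q_6 = 0.39 × 0.49 × 2.75 = 0.5255 m³/s
Stations 1, 7 contribute zero (depth or velocity is 0).
Q = Σ qᵢ = 3.052 m³/s
= 3.052 × 1000 = 3052 L/s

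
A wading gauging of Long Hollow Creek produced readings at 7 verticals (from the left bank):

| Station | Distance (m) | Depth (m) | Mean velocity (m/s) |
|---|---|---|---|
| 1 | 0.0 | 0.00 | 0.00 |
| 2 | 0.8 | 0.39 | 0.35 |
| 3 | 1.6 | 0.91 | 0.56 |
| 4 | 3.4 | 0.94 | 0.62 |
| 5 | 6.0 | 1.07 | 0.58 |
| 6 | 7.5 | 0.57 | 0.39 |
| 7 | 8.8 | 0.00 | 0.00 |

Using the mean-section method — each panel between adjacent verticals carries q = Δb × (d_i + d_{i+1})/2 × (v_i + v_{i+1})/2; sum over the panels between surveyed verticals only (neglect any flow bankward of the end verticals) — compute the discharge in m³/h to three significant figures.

Panel 1-2: Δb = 0.8 m, d̄ = (0.00+0.39)/2 = 0.195, v̄ = (0.00+0.35)/2 = 0.175 → q = 0.8×0.195×0.175 = 0.02730 m³/s
Panel 2-3: Δb = 0.8 m, d̄ = (0.39+0.91)/2 = 0.65, v̄ = (0.35+0.56)/2 = 0.455 → q = 0.8×0.65×0.455 = 0.2366 m³/s
Panel 3-4: Δb = 1.8 m, d̄ = (0.91+0.94)/2 = 0.925, v̄ = (0.56+0.62)/2 = 0.59 → q = 1.8×0.925×0.59 = 0.9824 m³/s
Panel 4-5: Δb = 2.6 m, d̄ = (0.94+1.07)/2 = 1.005, v̄ = (0.62+0.58)/2 = 0.6 → q = 2.6×1.005×0.6 = 1.568 m³/s
Panel 5-6: Δb = 1.5 m, d̄ = (1.07+0.57)/2 = 0.82, v̄ = (0.58+0.39)/2 = 0.485 → q = 1.5×0.82×0.485 = 0.5966 m³/s
Panel 6-7: Δb = 1.3 m, d̄ = (0.57+0.00)/2 = 0.285, v̄ = (0.39+0.00)/2 = 0.195 → q = 1.3×0.285×0.195 = 0.07225 m³/s
Q = Σ q = 3.483 m³/s
= 3.483 × 3600 = 12540 m³/h

12500 m³/h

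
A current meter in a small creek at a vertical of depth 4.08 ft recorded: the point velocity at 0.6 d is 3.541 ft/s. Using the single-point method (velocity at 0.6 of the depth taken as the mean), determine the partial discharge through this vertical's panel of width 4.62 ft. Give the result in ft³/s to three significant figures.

66.7 ft³/s

v̄ = v₀.₆ = 3.541 ft/s
q = v̄ × d × w = 3.541 × 4.08 × 4.62 = 66.75 ft³/s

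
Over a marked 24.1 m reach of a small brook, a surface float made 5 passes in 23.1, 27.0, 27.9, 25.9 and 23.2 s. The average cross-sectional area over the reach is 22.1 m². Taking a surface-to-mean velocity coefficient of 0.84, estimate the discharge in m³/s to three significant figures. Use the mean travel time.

17.6 m³/s

t̄ = (23.1 + 27.0 + 27.9 + 25.9 + 23.2) / 5 = 25.42 s
v_surface = L / t̄ = 24.1 / 25.42 = 0.9481 m/s
v_mean = 0.84 × 0.9481 = 0.7964 m/s
Q = A × v_mean = 22.1 × 0.7964 = 17.60 m³/s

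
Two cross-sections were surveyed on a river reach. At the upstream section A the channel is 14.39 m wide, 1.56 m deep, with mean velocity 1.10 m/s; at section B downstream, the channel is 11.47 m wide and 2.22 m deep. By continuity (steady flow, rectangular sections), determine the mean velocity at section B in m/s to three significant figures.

Q = A₁V₁ = (14.39×1.56) × 1.10 = 24.69 m³/s
A₂ = 11.47 × 2.22 = 25.46 m²
V₂ = Q/A₂ = 24.69/25.46 = 0.9698 m/s

0.970 m/s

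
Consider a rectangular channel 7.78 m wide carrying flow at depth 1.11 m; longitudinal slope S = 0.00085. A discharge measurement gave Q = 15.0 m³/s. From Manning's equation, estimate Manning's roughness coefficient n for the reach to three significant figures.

0.0152

A = b·y = 7.78 × 1.11 = 8.636 m²
P = b + 2y = 7.78 + 2×1.11 = 10.00 m
R = A/P = 8.636/10.00 = 0.8636 m
n = (1/Q)·A·R^(2/3)·S^(1/2) = (1/15.0) × 8.636 × 0.9068 × 0.02915 = 0.01522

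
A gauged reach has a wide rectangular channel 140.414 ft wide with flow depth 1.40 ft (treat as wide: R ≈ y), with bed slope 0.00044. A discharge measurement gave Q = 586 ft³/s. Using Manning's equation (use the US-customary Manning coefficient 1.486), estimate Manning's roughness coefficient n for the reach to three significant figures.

A = b·y = 140.414 × 1.40 = 196.6 ft²
Wide channel: R ≈ y = 1.40 ft
n = (1.486/Q)·A·R^(2/3)·S^(1/2) = (1.486/586) × 196.6 × 1.251 × 0.02098 = 0.01309

0.0131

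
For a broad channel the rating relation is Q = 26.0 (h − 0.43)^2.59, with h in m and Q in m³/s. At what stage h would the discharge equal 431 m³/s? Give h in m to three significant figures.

3.39 m

h − h₀ = (Q/C)^(1/b) = (431/26.0)^(1/2.59) = 2.957 m
h = 0.43 + 2.957 = 3.387 m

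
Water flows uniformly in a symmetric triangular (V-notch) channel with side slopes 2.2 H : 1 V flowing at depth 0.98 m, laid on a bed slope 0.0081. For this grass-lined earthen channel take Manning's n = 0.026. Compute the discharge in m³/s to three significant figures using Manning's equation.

4.27 m³/s

A = z·y² = 2.2×0.98² = 2.113 m²
P = 2y√(1+z²) = 2×0.98×√(1+2.2²) = 4.737 m
R = A/P = 2.113/4.737 = 0.4461 m
Q = (1/n)·A·R^(2/3)·S^(1/2) = (1/0.026) × 2.113 × 0.4461^(2/3) × 0.0081^(1/2) = 4.270 m³/s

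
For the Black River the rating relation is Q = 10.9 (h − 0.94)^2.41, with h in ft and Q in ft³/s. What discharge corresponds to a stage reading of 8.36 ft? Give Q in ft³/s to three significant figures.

1360 ft³/s

Q = 10.9 × (8.36 − 0.94)^2.41 = 10.9 × 7.42^2.41 = 1365 ft³/s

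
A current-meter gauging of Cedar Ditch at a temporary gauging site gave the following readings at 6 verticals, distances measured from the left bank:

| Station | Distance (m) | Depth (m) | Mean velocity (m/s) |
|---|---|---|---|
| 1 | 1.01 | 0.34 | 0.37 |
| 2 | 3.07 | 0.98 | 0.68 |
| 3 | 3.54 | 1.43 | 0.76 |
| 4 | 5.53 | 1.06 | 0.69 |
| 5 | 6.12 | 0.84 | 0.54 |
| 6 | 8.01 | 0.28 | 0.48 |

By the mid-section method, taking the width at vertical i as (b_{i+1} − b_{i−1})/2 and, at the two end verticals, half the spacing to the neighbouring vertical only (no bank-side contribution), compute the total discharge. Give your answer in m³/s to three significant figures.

w_1 = (3.07 − 1.01)/2 = 1.03 m; q_1 = 0.37 × 0.34 × 1.03 = 0.1296 m³/s
w_2 = (3.54 − 1.01)/2 = 1.265 m; q_2 = 0.68 × 0.98 × 1.265 = 0.8430 m³/s
w_3 = (5.53 − 3.07)/2 = 1.23 m; q_3 = 0.76 × 1.43 × 1.23 = 1.337 m³/s
w_4 = (6.12 − 3.54)/2 = 1.29 m; q_4 = 0.69 × 1.06 × 1.29 = 0.9435 m³/s
w_5 = (8.01 − 5.53)/2 = 1.24 m; q_5 = 0.54 × 0.84 × 1.24 = 0.5625 m³/s
w_6 = (8.01 − 6.12)/2 = 0.945 m; q_6 = 0.48 × 0.28 × 0.945 = 0.1270 m³/s
Q = Σ qᵢ = 3.942 m³/s

3.94 m³/s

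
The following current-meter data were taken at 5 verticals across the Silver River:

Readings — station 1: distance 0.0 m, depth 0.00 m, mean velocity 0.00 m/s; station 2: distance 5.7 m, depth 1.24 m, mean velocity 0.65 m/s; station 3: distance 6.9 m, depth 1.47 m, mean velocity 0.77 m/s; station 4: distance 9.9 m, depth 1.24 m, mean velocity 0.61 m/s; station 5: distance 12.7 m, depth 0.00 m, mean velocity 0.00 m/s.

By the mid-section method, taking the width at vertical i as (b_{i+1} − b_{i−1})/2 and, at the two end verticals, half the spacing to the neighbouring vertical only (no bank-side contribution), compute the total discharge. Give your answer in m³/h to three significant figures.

w_2 = (6.9 − 0.0)/2 = 3.45 m; q_2 = 0.65 × 1.24 × 3.45 = 2.781 m³/s
w_3 = (9.9 − 5.7)/2 = 2.1 m; q_3 = 0.77 × 1.47 × 2.1 = 2.377 m³/s
w_4 = (12.7 − 6.9)/2 = 2.9 m; q_4 = 0.61 × 1.24 × 2.9 = 2.194 m³/s
Stations 1, 5 contribute zero (depth or velocity is 0).
Q = Σ qᵢ = 7.351 m³/s
= 7.351 × 3600 = 26460 m³/h

26500 m³/h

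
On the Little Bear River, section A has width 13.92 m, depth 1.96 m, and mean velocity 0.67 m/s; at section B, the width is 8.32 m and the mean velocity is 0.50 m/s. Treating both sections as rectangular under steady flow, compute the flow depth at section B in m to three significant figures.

Q = A₁V₁ = (13.92×1.96) × 0.67 = 18.28 m³/s
d₂ = Q/(b₂ V₂) = 18.28/(8.32×0.50) = 4.394 m

4.39 m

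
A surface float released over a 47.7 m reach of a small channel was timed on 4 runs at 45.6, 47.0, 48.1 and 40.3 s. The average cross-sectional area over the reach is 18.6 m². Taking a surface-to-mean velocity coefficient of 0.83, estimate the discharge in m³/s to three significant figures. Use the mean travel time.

16.3 m³/s

t̄ = (45.6 + 47.0 + 48.1 + 40.3) / 4 = 45.25 s
v_surface = L / t̄ = 47.7 / 45.25 = 1.054 m/s
v_mean = 0.83 × 1.054 = 0.8749 m/s
Q = A × v_mean = 18.6 × 0.8749 = 16.27 m³/s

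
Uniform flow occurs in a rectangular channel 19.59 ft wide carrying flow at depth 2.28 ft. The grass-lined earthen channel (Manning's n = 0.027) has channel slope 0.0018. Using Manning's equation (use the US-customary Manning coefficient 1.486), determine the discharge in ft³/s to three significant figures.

157 ft³/s

A = b·y = 19.59 × 2.28 = 44.67 ft²
P = b + 2y = 19.59 + 2×2.28 = 24.15 ft
R = A/P = 44.67/24.15 = 1.849 ft
Q = (1.486/n)·A·R^(2/3)·S^(1/2) = (1.486/0.027) × 44.67 × 1.849^(2/3) × 0.0018^(1/2) = 157.1 ft³/s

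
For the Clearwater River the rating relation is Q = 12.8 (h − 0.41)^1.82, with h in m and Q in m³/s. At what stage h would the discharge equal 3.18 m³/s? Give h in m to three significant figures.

0.875 m

h − h₀ = (Q/C)^(1/b) = (3.18/12.8)^(1/1.82) = 0.4653 m
h = 0.41 + 0.4653 = 0.8753 m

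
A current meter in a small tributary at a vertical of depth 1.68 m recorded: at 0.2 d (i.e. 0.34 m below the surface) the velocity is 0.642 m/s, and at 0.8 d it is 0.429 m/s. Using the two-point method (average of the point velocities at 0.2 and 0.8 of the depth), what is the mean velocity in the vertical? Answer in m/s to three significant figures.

0.536 m/s

v̄ = (0.642 + 0.429) / 2 = 0.5355 m/s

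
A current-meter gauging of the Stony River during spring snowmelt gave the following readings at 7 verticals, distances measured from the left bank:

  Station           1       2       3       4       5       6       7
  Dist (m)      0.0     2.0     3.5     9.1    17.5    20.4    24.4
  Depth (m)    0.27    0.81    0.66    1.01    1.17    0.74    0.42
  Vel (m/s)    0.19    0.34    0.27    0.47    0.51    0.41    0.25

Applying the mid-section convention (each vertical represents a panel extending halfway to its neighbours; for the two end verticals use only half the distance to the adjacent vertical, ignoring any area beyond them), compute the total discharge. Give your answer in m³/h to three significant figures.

w_1 = (2.0 − 0.0)/2 = 1 m; q_1 = 0.19 × 0.27 × 1 = 0.05130 m³/s
w_2 = (3.5 − 0.0)/2 = 1.75 m; q_2 = 0.34 × 0.81 × 1.75 = 0.4820 m³/s
w_3 = (9.1 − 2.0)/2 = 3.55 m; q_3 = 0.27 × 0.66 × 3.55 = 0.6326 m³/s
w_4 = (17.5 − 3.5)/2 = 7 m; q_4 = 0.47 × 1.01 × 7 = 3.323 m³/s
w_5 = (20.4 − 9.1)/2 = 5.65 m; q_5 = 0.51 × 1.17 × 5.65 = 3.371 m³/s
w_6 = (24.4 − 17.5)/2 = 3.45 m; q_6 = 0.41 × 0.74 × 3.45 = 1.047 m³/s
w_7 = (24.4 − 20.4)/2 = 2 m; q_7 = 0.25 × 0.42 × 2 = 0.2100 m³/s
Q = Σ qᵢ = 9.117 m³/s
= 9.117 × 3600 = 32820 m³/h

32800 m³/h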